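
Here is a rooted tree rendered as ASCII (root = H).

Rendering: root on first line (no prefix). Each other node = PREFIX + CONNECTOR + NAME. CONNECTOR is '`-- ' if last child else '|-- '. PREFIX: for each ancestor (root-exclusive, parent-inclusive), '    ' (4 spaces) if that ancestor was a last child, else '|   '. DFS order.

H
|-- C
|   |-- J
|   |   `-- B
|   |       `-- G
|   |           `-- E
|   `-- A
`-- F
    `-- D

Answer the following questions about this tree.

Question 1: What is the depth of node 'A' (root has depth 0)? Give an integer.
Answer: 2

Derivation:
Path from root to A: H -> C -> A
Depth = number of edges = 2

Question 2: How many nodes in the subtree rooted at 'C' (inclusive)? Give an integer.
Answer: 6

Derivation:
Subtree rooted at C contains: A, B, C, E, G, J
Count = 6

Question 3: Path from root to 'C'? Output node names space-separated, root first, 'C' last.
Answer: H C

Derivation:
Walk down from root: H -> C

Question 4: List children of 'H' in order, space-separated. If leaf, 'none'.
Answer: C F

Derivation:
Node H's children (from adjacency): C, F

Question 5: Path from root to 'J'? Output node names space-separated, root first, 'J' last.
Answer: H C J

Derivation:
Walk down from root: H -> C -> J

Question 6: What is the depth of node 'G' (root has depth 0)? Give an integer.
Path from root to G: H -> C -> J -> B -> G
Depth = number of edges = 4

Answer: 4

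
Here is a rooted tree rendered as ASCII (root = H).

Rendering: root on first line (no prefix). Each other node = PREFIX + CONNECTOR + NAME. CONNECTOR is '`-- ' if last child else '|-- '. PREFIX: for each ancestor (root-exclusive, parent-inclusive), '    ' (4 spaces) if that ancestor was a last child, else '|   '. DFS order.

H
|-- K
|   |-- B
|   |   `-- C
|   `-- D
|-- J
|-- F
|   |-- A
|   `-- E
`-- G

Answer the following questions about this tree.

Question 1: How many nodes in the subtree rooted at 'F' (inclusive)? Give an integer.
Subtree rooted at F contains: A, E, F
Count = 3

Answer: 3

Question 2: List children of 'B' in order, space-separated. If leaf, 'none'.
Node B's children (from adjacency): C

Answer: C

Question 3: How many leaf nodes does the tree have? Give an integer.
Answer: 6

Derivation:
Leaves (nodes with no children): A, C, D, E, G, J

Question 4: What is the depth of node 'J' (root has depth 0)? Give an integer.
Answer: 1

Derivation:
Path from root to J: H -> J
Depth = number of edges = 1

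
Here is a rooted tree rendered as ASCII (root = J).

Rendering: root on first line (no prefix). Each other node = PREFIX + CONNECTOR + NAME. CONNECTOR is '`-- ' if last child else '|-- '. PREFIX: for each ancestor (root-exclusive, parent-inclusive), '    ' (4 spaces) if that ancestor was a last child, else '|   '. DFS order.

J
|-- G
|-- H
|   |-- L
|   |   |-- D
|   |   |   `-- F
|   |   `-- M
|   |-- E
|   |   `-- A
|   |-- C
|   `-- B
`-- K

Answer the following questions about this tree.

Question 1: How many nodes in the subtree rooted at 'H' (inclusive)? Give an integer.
Answer: 9

Derivation:
Subtree rooted at H contains: A, B, C, D, E, F, H, L, M
Count = 9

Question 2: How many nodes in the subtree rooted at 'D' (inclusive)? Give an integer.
Answer: 2

Derivation:
Subtree rooted at D contains: D, F
Count = 2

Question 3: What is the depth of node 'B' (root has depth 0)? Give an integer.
Answer: 2

Derivation:
Path from root to B: J -> H -> B
Depth = number of edges = 2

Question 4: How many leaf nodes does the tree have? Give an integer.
Leaves (nodes with no children): A, B, C, F, G, K, M

Answer: 7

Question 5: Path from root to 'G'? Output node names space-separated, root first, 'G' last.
Answer: J G

Derivation:
Walk down from root: J -> G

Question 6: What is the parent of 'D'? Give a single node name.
Scan adjacency: D appears as child of L

Answer: L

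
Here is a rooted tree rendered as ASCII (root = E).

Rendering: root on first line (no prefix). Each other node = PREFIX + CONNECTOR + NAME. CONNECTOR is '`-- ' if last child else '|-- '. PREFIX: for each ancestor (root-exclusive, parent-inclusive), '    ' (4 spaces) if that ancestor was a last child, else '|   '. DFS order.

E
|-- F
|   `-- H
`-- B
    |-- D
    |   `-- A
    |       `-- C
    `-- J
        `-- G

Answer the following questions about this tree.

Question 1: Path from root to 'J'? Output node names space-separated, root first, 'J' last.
Answer: E B J

Derivation:
Walk down from root: E -> B -> J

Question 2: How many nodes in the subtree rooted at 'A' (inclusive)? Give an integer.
Subtree rooted at A contains: A, C
Count = 2

Answer: 2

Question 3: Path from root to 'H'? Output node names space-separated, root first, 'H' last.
Walk down from root: E -> F -> H

Answer: E F H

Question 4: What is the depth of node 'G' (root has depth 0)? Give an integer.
Path from root to G: E -> B -> J -> G
Depth = number of edges = 3

Answer: 3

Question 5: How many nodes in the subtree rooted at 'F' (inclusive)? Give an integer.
Answer: 2

Derivation:
Subtree rooted at F contains: F, H
Count = 2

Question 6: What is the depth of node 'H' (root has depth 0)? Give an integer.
Path from root to H: E -> F -> H
Depth = number of edges = 2

Answer: 2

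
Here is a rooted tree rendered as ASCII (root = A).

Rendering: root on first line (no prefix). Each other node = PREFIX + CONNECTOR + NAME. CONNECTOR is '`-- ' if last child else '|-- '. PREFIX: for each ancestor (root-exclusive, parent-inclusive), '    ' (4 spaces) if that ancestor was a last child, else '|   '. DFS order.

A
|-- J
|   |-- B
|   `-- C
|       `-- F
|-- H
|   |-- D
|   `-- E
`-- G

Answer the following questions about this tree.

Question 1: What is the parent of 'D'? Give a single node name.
Scan adjacency: D appears as child of H

Answer: H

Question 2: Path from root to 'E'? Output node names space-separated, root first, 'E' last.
Answer: A H E

Derivation:
Walk down from root: A -> H -> E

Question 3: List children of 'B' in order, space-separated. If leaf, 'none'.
Answer: none

Derivation:
Node B's children (from adjacency): (leaf)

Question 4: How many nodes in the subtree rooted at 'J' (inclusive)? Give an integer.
Subtree rooted at J contains: B, C, F, J
Count = 4

Answer: 4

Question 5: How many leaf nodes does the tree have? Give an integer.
Leaves (nodes with no children): B, D, E, F, G

Answer: 5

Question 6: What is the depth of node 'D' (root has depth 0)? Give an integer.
Path from root to D: A -> H -> D
Depth = number of edges = 2

Answer: 2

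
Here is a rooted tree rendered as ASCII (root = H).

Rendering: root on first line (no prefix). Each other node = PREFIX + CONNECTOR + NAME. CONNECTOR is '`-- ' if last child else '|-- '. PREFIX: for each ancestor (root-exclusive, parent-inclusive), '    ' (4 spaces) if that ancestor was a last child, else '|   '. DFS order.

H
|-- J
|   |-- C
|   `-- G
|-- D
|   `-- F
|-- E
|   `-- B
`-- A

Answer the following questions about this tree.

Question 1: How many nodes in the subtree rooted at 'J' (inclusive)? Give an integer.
Subtree rooted at J contains: C, G, J
Count = 3

Answer: 3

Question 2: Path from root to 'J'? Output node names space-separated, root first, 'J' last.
Answer: H J

Derivation:
Walk down from root: H -> J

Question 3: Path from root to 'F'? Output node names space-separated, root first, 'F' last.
Walk down from root: H -> D -> F

Answer: H D F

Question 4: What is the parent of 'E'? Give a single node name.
Scan adjacency: E appears as child of H

Answer: H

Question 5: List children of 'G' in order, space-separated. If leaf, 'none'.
Node G's children (from adjacency): (leaf)

Answer: none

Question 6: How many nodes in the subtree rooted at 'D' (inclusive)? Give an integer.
Subtree rooted at D contains: D, F
Count = 2

Answer: 2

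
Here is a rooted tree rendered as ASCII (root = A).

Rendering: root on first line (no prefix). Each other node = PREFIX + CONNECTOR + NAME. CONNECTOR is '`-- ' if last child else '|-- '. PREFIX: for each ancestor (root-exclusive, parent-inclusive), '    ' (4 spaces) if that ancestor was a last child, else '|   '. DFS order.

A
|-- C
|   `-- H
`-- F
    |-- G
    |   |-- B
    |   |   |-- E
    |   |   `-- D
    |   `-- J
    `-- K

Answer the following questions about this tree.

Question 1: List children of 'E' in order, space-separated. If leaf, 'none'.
Answer: none

Derivation:
Node E's children (from adjacency): (leaf)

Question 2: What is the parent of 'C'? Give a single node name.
Answer: A

Derivation:
Scan adjacency: C appears as child of A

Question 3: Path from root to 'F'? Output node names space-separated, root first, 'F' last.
Walk down from root: A -> F

Answer: A F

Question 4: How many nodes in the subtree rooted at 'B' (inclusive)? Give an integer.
Subtree rooted at B contains: B, D, E
Count = 3

Answer: 3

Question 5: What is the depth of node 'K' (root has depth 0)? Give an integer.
Path from root to K: A -> F -> K
Depth = number of edges = 2

Answer: 2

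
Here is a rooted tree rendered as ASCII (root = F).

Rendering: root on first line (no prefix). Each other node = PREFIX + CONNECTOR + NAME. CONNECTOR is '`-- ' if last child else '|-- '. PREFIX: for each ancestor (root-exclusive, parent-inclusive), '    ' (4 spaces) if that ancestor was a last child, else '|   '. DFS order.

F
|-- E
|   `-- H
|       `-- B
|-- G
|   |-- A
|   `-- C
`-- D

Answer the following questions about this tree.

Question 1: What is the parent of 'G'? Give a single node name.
Answer: F

Derivation:
Scan adjacency: G appears as child of F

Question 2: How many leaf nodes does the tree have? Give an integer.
Answer: 4

Derivation:
Leaves (nodes with no children): A, B, C, D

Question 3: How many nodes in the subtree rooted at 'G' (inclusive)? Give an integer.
Subtree rooted at G contains: A, C, G
Count = 3

Answer: 3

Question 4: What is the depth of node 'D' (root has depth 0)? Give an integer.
Answer: 1

Derivation:
Path from root to D: F -> D
Depth = number of edges = 1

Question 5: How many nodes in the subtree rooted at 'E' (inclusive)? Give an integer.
Subtree rooted at E contains: B, E, H
Count = 3

Answer: 3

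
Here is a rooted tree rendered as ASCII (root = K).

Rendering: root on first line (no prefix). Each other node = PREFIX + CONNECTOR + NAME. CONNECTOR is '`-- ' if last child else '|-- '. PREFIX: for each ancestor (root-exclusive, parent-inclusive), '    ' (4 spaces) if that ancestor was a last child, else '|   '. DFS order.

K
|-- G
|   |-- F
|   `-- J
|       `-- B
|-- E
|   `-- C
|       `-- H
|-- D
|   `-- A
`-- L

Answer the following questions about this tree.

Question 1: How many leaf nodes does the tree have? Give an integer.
Answer: 5

Derivation:
Leaves (nodes with no children): A, B, F, H, L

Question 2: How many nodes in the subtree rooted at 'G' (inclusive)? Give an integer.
Subtree rooted at G contains: B, F, G, J
Count = 4

Answer: 4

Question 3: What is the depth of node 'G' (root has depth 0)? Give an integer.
Answer: 1

Derivation:
Path from root to G: K -> G
Depth = number of edges = 1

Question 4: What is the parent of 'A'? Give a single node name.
Answer: D

Derivation:
Scan adjacency: A appears as child of D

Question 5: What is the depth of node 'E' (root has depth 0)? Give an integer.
Path from root to E: K -> E
Depth = number of edges = 1

Answer: 1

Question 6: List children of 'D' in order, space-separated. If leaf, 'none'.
Answer: A

Derivation:
Node D's children (from adjacency): A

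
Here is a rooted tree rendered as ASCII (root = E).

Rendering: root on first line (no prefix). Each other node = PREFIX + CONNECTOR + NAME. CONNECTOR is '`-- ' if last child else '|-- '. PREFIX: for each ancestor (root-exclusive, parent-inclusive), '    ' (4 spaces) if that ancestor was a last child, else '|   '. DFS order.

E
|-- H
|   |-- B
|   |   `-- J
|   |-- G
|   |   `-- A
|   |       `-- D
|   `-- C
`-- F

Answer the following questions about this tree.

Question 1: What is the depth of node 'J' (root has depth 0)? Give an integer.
Path from root to J: E -> H -> B -> J
Depth = number of edges = 3

Answer: 3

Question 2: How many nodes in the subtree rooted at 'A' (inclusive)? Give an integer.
Subtree rooted at A contains: A, D
Count = 2

Answer: 2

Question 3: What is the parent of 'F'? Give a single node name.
Answer: E

Derivation:
Scan adjacency: F appears as child of E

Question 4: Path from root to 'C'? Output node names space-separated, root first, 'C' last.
Walk down from root: E -> H -> C

Answer: E H C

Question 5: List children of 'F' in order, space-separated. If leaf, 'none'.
Node F's children (from adjacency): (leaf)

Answer: none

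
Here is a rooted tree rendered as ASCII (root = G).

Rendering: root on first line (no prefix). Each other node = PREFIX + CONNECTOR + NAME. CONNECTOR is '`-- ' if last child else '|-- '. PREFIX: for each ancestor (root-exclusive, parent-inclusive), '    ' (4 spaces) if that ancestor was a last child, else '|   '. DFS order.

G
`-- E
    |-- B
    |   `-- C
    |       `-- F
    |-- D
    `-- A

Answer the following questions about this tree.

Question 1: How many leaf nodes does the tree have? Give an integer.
Answer: 3

Derivation:
Leaves (nodes with no children): A, D, F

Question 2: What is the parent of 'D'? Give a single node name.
Scan adjacency: D appears as child of E

Answer: E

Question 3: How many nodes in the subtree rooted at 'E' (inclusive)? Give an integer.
Answer: 6

Derivation:
Subtree rooted at E contains: A, B, C, D, E, F
Count = 6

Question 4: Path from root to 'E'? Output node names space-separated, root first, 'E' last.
Walk down from root: G -> E

Answer: G E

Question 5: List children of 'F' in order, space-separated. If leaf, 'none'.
Answer: none

Derivation:
Node F's children (from adjacency): (leaf)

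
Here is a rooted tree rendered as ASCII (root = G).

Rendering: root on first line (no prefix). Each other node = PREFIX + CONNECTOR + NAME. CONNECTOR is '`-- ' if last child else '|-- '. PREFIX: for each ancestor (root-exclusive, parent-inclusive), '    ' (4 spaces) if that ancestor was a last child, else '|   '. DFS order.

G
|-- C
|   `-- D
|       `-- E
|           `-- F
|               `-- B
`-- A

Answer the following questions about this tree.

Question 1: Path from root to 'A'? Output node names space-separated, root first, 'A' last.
Walk down from root: G -> A

Answer: G A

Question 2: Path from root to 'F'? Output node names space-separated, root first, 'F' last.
Answer: G C D E F

Derivation:
Walk down from root: G -> C -> D -> E -> F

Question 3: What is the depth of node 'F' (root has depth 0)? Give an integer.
Answer: 4

Derivation:
Path from root to F: G -> C -> D -> E -> F
Depth = number of edges = 4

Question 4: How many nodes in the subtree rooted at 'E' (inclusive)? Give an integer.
Answer: 3

Derivation:
Subtree rooted at E contains: B, E, F
Count = 3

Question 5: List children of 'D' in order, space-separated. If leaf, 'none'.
Answer: E

Derivation:
Node D's children (from adjacency): E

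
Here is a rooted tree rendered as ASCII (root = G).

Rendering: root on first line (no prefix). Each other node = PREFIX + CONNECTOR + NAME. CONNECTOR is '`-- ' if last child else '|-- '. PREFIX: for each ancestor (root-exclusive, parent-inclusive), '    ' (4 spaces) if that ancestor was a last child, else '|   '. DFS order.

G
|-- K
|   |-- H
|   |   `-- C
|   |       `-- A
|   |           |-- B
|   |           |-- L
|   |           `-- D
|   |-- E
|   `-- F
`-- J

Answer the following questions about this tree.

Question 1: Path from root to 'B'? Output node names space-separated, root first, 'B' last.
Walk down from root: G -> K -> H -> C -> A -> B

Answer: G K H C A B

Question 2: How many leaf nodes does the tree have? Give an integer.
Answer: 6

Derivation:
Leaves (nodes with no children): B, D, E, F, J, L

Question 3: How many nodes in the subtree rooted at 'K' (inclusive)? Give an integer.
Answer: 9

Derivation:
Subtree rooted at K contains: A, B, C, D, E, F, H, K, L
Count = 9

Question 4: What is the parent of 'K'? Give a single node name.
Answer: G

Derivation:
Scan adjacency: K appears as child of G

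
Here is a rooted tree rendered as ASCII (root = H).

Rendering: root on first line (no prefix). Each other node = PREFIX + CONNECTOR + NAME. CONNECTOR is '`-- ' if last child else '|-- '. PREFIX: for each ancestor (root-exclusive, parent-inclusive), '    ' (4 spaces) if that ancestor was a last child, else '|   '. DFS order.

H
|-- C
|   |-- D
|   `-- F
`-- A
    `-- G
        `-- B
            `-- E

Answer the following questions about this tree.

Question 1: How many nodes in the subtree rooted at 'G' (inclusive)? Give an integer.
Answer: 3

Derivation:
Subtree rooted at G contains: B, E, G
Count = 3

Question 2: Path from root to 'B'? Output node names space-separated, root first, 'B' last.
Answer: H A G B

Derivation:
Walk down from root: H -> A -> G -> B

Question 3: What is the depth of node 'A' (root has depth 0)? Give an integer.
Answer: 1

Derivation:
Path from root to A: H -> A
Depth = number of edges = 1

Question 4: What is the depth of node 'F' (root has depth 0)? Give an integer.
Path from root to F: H -> C -> F
Depth = number of edges = 2

Answer: 2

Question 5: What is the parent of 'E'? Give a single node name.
Answer: B

Derivation:
Scan adjacency: E appears as child of B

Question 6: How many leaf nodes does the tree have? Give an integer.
Answer: 3

Derivation:
Leaves (nodes with no children): D, E, F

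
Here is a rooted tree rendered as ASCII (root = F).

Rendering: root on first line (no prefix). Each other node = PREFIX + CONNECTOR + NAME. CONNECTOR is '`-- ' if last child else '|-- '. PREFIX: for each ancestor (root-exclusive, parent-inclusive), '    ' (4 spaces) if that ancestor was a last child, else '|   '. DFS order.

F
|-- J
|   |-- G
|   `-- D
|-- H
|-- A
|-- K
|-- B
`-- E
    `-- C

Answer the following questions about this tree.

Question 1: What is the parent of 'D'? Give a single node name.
Answer: J

Derivation:
Scan adjacency: D appears as child of J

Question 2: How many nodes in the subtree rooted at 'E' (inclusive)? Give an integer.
Subtree rooted at E contains: C, E
Count = 2

Answer: 2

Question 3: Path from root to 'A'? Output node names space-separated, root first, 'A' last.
Walk down from root: F -> A

Answer: F A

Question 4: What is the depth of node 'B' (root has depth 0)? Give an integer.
Answer: 1

Derivation:
Path from root to B: F -> B
Depth = number of edges = 1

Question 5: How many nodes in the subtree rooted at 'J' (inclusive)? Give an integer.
Answer: 3

Derivation:
Subtree rooted at J contains: D, G, J
Count = 3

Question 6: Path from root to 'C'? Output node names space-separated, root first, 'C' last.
Walk down from root: F -> E -> C

Answer: F E C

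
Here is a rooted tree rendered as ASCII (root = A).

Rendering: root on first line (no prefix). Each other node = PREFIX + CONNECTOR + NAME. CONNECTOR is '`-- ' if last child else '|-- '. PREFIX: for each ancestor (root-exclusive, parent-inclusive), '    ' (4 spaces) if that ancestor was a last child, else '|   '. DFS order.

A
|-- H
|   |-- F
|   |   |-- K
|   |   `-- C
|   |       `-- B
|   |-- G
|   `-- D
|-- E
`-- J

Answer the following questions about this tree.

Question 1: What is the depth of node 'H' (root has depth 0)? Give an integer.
Path from root to H: A -> H
Depth = number of edges = 1

Answer: 1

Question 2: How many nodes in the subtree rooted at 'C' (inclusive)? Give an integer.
Answer: 2

Derivation:
Subtree rooted at C contains: B, C
Count = 2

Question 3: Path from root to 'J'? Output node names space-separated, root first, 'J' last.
Walk down from root: A -> J

Answer: A J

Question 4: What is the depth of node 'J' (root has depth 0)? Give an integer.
Answer: 1

Derivation:
Path from root to J: A -> J
Depth = number of edges = 1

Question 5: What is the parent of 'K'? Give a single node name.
Scan adjacency: K appears as child of F

Answer: F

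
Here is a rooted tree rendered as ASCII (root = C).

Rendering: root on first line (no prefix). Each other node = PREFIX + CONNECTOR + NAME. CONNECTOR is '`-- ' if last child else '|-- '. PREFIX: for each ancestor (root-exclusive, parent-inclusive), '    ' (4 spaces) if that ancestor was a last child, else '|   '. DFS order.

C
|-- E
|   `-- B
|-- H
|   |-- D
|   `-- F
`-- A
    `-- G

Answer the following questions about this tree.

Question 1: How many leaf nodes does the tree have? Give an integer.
Leaves (nodes with no children): B, D, F, G

Answer: 4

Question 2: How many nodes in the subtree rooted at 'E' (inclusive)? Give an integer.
Answer: 2

Derivation:
Subtree rooted at E contains: B, E
Count = 2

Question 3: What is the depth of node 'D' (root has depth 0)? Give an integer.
Answer: 2

Derivation:
Path from root to D: C -> H -> D
Depth = number of edges = 2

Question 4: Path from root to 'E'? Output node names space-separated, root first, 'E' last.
Walk down from root: C -> E

Answer: C E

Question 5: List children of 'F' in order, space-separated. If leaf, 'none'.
Answer: none

Derivation:
Node F's children (from adjacency): (leaf)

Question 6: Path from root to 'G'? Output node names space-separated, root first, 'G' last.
Walk down from root: C -> A -> G

Answer: C A G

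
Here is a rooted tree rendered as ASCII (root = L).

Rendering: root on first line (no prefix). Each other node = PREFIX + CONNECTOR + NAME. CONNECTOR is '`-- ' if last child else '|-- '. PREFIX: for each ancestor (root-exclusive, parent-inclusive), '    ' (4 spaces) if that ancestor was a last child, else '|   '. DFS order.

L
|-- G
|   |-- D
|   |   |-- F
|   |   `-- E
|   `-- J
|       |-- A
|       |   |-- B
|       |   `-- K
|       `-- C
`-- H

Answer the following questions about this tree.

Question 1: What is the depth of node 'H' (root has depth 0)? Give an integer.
Answer: 1

Derivation:
Path from root to H: L -> H
Depth = number of edges = 1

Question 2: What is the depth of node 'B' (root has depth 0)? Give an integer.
Answer: 4

Derivation:
Path from root to B: L -> G -> J -> A -> B
Depth = number of edges = 4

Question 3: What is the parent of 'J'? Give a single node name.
Answer: G

Derivation:
Scan adjacency: J appears as child of G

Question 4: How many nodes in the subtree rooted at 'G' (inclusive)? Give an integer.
Answer: 9

Derivation:
Subtree rooted at G contains: A, B, C, D, E, F, G, J, K
Count = 9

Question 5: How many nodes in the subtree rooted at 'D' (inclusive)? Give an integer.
Answer: 3

Derivation:
Subtree rooted at D contains: D, E, F
Count = 3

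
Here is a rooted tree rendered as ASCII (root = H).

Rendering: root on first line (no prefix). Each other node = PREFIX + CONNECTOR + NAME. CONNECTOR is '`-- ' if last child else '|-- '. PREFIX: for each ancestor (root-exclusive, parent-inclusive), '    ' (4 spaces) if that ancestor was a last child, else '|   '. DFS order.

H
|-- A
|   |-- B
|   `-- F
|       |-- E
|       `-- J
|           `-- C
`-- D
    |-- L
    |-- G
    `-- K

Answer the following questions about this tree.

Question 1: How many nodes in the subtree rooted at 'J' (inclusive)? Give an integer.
Subtree rooted at J contains: C, J
Count = 2

Answer: 2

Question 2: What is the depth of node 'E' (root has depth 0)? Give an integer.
Path from root to E: H -> A -> F -> E
Depth = number of edges = 3

Answer: 3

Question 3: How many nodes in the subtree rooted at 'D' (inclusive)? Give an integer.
Subtree rooted at D contains: D, G, K, L
Count = 4

Answer: 4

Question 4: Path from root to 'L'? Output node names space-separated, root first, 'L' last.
Walk down from root: H -> D -> L

Answer: H D L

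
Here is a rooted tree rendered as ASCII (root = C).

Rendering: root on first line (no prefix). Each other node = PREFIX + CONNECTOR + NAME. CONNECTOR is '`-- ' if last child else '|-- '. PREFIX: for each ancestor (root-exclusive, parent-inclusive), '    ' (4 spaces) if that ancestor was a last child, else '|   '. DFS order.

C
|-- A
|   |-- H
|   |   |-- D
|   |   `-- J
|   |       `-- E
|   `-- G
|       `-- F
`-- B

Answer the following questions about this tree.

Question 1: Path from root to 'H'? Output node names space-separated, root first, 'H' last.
Walk down from root: C -> A -> H

Answer: C A H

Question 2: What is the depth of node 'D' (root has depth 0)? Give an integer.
Path from root to D: C -> A -> H -> D
Depth = number of edges = 3

Answer: 3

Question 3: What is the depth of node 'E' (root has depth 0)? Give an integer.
Answer: 4

Derivation:
Path from root to E: C -> A -> H -> J -> E
Depth = number of edges = 4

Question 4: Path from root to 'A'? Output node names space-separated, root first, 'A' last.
Walk down from root: C -> A

Answer: C A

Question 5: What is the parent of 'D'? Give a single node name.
Scan adjacency: D appears as child of H

Answer: H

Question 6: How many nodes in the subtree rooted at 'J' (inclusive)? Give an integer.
Subtree rooted at J contains: E, J
Count = 2

Answer: 2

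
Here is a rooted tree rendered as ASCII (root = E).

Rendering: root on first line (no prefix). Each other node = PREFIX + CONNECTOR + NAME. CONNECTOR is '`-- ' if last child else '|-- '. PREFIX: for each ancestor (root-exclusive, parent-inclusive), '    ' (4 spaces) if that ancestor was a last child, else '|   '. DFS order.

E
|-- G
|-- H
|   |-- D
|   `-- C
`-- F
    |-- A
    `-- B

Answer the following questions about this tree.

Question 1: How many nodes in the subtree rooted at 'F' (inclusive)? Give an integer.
Answer: 3

Derivation:
Subtree rooted at F contains: A, B, F
Count = 3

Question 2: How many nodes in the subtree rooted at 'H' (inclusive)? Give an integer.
Answer: 3

Derivation:
Subtree rooted at H contains: C, D, H
Count = 3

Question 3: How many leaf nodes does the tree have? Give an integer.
Leaves (nodes with no children): A, B, C, D, G

Answer: 5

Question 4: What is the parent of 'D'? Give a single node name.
Answer: H

Derivation:
Scan adjacency: D appears as child of H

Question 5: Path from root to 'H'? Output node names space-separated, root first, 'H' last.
Answer: E H

Derivation:
Walk down from root: E -> H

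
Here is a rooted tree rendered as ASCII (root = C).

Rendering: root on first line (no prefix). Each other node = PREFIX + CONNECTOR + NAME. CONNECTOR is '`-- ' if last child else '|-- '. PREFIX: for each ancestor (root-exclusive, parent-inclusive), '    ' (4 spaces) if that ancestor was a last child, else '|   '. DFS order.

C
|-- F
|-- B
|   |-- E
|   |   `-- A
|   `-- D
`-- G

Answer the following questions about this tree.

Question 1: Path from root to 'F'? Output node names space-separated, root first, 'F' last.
Answer: C F

Derivation:
Walk down from root: C -> F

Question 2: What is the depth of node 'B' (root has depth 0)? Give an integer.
Answer: 1

Derivation:
Path from root to B: C -> B
Depth = number of edges = 1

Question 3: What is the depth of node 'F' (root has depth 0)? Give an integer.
Path from root to F: C -> F
Depth = number of edges = 1

Answer: 1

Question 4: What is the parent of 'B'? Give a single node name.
Scan adjacency: B appears as child of C

Answer: C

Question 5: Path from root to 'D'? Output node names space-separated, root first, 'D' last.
Walk down from root: C -> B -> D

Answer: C B D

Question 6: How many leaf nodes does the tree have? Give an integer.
Leaves (nodes with no children): A, D, F, G

Answer: 4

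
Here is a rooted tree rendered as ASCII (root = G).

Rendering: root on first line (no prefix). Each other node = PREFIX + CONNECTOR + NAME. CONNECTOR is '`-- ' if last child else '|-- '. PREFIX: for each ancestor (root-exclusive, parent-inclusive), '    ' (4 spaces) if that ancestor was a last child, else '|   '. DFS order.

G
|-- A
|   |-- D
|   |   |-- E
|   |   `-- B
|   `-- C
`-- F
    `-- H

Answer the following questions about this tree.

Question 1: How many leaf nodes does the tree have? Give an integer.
Answer: 4

Derivation:
Leaves (nodes with no children): B, C, E, H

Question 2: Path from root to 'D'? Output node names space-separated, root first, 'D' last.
Answer: G A D

Derivation:
Walk down from root: G -> A -> D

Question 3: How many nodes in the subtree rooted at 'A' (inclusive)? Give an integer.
Answer: 5

Derivation:
Subtree rooted at A contains: A, B, C, D, E
Count = 5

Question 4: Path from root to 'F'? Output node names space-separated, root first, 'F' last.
Walk down from root: G -> F

Answer: G F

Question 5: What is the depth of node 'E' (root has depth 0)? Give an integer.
Path from root to E: G -> A -> D -> E
Depth = number of edges = 3

Answer: 3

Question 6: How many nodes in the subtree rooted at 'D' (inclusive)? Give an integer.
Answer: 3

Derivation:
Subtree rooted at D contains: B, D, E
Count = 3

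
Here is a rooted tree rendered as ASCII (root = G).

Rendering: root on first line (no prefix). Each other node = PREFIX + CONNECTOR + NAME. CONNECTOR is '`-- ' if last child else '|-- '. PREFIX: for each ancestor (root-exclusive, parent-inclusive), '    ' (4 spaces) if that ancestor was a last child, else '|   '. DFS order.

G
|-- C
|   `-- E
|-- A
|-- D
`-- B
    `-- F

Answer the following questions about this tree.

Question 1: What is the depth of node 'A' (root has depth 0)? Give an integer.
Answer: 1

Derivation:
Path from root to A: G -> A
Depth = number of edges = 1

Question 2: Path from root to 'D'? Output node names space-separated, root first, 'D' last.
Walk down from root: G -> D

Answer: G D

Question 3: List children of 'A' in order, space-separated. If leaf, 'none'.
Node A's children (from adjacency): (leaf)

Answer: none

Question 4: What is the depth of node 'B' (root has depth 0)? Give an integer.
Answer: 1

Derivation:
Path from root to B: G -> B
Depth = number of edges = 1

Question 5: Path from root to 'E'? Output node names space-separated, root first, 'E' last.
Walk down from root: G -> C -> E

Answer: G C E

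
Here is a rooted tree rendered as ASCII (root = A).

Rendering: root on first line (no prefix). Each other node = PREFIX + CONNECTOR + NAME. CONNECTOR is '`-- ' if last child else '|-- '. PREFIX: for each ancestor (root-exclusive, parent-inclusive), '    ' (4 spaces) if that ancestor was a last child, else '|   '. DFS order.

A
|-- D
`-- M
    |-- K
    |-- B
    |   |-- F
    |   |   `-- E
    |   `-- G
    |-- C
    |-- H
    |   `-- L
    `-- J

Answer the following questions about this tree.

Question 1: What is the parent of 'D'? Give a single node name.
Scan adjacency: D appears as child of A

Answer: A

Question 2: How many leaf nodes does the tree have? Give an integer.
Answer: 7

Derivation:
Leaves (nodes with no children): C, D, E, G, J, K, L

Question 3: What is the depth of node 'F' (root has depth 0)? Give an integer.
Answer: 3

Derivation:
Path from root to F: A -> M -> B -> F
Depth = number of edges = 3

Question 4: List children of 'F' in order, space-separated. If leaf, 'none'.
Answer: E

Derivation:
Node F's children (from adjacency): E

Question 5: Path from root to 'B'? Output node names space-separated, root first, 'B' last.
Walk down from root: A -> M -> B

Answer: A M B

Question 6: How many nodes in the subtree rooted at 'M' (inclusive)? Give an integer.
Answer: 10

Derivation:
Subtree rooted at M contains: B, C, E, F, G, H, J, K, L, M
Count = 10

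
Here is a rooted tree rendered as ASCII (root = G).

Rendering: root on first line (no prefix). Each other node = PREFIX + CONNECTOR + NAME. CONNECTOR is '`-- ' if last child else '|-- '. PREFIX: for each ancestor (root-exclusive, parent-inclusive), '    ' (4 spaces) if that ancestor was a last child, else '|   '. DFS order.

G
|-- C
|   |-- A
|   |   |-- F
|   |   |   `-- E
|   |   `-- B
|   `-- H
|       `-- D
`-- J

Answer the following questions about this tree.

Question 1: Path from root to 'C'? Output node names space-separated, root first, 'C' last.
Walk down from root: G -> C

Answer: G C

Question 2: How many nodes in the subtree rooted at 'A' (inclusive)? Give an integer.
Answer: 4

Derivation:
Subtree rooted at A contains: A, B, E, F
Count = 4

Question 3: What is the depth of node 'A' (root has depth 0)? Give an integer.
Path from root to A: G -> C -> A
Depth = number of edges = 2

Answer: 2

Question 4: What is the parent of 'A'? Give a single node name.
Scan adjacency: A appears as child of C

Answer: C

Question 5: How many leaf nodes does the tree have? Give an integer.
Leaves (nodes with no children): B, D, E, J

Answer: 4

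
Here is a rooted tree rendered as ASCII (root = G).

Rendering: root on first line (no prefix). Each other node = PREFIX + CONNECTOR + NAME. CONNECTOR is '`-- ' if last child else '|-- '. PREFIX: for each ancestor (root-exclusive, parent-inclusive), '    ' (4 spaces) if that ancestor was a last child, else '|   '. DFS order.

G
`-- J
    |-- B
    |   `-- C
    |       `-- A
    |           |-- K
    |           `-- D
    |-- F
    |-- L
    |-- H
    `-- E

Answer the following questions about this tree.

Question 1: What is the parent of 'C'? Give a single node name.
Answer: B

Derivation:
Scan adjacency: C appears as child of B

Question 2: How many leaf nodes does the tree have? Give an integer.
Leaves (nodes with no children): D, E, F, H, K, L

Answer: 6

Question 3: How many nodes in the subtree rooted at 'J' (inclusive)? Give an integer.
Subtree rooted at J contains: A, B, C, D, E, F, H, J, K, L
Count = 10

Answer: 10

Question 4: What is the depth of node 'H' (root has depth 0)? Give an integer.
Path from root to H: G -> J -> H
Depth = number of edges = 2

Answer: 2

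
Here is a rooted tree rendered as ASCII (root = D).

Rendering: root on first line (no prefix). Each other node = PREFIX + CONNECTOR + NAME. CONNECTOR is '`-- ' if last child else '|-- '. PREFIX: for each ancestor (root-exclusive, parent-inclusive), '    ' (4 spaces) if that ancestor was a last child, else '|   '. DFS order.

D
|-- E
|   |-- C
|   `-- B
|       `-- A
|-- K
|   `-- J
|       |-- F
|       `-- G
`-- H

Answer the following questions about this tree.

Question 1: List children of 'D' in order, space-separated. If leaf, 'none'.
Node D's children (from adjacency): E, K, H

Answer: E K H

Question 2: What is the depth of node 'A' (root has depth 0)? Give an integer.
Answer: 3

Derivation:
Path from root to A: D -> E -> B -> A
Depth = number of edges = 3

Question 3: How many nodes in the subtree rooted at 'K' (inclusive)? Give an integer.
Answer: 4

Derivation:
Subtree rooted at K contains: F, G, J, K
Count = 4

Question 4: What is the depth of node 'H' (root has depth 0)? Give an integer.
Answer: 1

Derivation:
Path from root to H: D -> H
Depth = number of edges = 1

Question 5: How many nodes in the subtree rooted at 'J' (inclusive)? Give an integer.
Subtree rooted at J contains: F, G, J
Count = 3

Answer: 3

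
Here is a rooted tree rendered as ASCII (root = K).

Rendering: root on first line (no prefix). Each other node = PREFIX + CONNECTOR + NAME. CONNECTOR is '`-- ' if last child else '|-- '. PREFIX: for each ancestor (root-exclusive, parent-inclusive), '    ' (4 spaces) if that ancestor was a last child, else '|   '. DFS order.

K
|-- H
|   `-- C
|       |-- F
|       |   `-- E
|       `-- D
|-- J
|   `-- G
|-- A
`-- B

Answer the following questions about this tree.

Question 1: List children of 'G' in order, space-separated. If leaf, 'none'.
Node G's children (from adjacency): (leaf)

Answer: none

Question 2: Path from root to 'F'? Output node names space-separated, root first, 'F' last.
Answer: K H C F

Derivation:
Walk down from root: K -> H -> C -> F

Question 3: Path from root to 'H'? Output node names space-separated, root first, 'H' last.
Walk down from root: K -> H

Answer: K H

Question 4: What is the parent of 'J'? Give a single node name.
Answer: K

Derivation:
Scan adjacency: J appears as child of K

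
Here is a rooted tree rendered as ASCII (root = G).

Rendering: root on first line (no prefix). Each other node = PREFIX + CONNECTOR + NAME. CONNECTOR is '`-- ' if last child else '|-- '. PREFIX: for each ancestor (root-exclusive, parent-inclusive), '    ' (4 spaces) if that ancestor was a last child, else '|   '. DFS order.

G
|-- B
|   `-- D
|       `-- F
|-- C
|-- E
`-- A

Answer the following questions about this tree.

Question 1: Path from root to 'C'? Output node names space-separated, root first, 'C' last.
Answer: G C

Derivation:
Walk down from root: G -> C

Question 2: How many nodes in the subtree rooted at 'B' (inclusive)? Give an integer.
Answer: 3

Derivation:
Subtree rooted at B contains: B, D, F
Count = 3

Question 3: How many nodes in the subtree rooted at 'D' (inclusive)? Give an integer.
Subtree rooted at D contains: D, F
Count = 2

Answer: 2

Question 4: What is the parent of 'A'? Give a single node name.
Answer: G

Derivation:
Scan adjacency: A appears as child of G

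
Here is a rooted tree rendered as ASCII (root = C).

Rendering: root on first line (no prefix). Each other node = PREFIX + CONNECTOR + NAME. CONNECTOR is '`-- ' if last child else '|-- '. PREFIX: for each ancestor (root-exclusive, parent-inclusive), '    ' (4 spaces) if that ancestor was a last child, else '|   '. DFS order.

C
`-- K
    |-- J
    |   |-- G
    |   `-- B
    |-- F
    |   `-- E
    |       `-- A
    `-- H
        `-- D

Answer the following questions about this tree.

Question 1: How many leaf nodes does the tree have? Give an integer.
Answer: 4

Derivation:
Leaves (nodes with no children): A, B, D, G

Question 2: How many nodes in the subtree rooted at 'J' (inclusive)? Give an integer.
Answer: 3

Derivation:
Subtree rooted at J contains: B, G, J
Count = 3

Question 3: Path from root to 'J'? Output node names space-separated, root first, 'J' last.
Walk down from root: C -> K -> J

Answer: C K J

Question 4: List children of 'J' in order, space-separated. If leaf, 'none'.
Answer: G B

Derivation:
Node J's children (from adjacency): G, B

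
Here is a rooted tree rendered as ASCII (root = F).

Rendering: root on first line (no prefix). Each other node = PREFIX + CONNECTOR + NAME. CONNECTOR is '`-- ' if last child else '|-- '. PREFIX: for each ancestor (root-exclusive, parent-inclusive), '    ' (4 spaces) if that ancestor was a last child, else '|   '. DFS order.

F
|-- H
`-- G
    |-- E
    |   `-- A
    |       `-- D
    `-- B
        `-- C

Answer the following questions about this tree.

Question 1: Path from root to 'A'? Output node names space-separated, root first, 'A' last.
Walk down from root: F -> G -> E -> A

Answer: F G E A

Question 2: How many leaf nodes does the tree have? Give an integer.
Leaves (nodes with no children): C, D, H

Answer: 3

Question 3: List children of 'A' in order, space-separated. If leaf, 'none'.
Node A's children (from adjacency): D

Answer: D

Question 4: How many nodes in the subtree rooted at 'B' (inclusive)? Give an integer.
Subtree rooted at B contains: B, C
Count = 2

Answer: 2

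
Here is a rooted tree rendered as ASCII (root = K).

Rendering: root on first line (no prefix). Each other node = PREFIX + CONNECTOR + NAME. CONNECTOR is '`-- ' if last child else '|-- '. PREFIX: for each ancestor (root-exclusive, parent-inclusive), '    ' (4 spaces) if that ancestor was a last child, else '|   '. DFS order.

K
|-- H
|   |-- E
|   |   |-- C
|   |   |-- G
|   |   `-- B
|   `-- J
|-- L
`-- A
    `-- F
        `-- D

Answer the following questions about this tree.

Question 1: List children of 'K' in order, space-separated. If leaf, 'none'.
Node K's children (from adjacency): H, L, A

Answer: H L A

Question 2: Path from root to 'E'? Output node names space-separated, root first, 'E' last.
Answer: K H E

Derivation:
Walk down from root: K -> H -> E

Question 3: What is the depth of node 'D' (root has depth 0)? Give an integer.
Path from root to D: K -> A -> F -> D
Depth = number of edges = 3

Answer: 3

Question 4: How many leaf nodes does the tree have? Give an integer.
Answer: 6

Derivation:
Leaves (nodes with no children): B, C, D, G, J, L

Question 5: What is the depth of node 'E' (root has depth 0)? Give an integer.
Path from root to E: K -> H -> E
Depth = number of edges = 2

Answer: 2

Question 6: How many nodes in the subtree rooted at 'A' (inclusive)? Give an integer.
Answer: 3

Derivation:
Subtree rooted at A contains: A, D, F
Count = 3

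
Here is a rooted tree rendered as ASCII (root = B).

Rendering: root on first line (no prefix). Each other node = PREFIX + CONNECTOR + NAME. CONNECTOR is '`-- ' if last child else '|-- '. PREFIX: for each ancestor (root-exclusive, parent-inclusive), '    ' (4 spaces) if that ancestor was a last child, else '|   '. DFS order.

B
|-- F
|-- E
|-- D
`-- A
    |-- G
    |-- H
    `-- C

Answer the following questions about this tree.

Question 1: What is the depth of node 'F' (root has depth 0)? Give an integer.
Answer: 1

Derivation:
Path from root to F: B -> F
Depth = number of edges = 1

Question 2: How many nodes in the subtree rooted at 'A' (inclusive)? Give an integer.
Subtree rooted at A contains: A, C, G, H
Count = 4

Answer: 4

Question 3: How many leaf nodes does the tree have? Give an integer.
Leaves (nodes with no children): C, D, E, F, G, H

Answer: 6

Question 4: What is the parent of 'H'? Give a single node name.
Scan adjacency: H appears as child of A

Answer: A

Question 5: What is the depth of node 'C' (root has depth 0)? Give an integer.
Path from root to C: B -> A -> C
Depth = number of edges = 2

Answer: 2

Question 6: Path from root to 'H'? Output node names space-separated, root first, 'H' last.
Answer: B A H

Derivation:
Walk down from root: B -> A -> H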